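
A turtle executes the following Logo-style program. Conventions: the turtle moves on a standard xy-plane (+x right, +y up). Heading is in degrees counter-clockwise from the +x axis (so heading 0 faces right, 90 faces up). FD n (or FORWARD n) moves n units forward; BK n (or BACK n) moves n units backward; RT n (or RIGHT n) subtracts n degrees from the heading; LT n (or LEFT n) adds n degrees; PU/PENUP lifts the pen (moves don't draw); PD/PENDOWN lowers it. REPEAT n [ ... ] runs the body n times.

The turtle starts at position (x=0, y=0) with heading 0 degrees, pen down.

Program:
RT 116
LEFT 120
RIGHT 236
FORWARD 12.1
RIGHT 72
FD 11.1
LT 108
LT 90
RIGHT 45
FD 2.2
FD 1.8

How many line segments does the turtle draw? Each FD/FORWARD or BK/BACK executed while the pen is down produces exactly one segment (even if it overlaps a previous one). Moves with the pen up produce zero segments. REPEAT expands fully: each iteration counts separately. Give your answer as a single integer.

Answer: 4

Derivation:
Executing turtle program step by step:
Start: pos=(0,0), heading=0, pen down
RT 116: heading 0 -> 244
LT 120: heading 244 -> 4
RT 236: heading 4 -> 128
FD 12.1: (0,0) -> (-7.45,9.535) [heading=128, draw]
RT 72: heading 128 -> 56
FD 11.1: (-7.45,9.535) -> (-1.242,18.737) [heading=56, draw]
LT 108: heading 56 -> 164
LT 90: heading 164 -> 254
RT 45: heading 254 -> 209
FD 2.2: (-1.242,18.737) -> (-3.167,17.671) [heading=209, draw]
FD 1.8: (-3.167,17.671) -> (-4.741,16.798) [heading=209, draw]
Final: pos=(-4.741,16.798), heading=209, 4 segment(s) drawn
Segments drawn: 4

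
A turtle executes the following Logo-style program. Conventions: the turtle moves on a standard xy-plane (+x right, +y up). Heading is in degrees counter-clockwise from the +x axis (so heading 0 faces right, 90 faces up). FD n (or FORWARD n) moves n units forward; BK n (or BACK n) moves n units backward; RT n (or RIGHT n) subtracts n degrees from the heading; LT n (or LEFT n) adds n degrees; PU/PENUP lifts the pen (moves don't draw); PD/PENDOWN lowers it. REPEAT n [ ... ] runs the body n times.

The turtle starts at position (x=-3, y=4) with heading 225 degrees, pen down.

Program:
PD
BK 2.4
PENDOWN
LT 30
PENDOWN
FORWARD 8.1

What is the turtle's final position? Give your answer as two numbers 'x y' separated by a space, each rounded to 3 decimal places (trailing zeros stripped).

Executing turtle program step by step:
Start: pos=(-3,4), heading=225, pen down
PD: pen down
BK 2.4: (-3,4) -> (-1.303,5.697) [heading=225, draw]
PD: pen down
LT 30: heading 225 -> 255
PD: pen down
FD 8.1: (-1.303,5.697) -> (-3.399,-2.127) [heading=255, draw]
Final: pos=(-3.399,-2.127), heading=255, 2 segment(s) drawn

Answer: -3.399 -2.127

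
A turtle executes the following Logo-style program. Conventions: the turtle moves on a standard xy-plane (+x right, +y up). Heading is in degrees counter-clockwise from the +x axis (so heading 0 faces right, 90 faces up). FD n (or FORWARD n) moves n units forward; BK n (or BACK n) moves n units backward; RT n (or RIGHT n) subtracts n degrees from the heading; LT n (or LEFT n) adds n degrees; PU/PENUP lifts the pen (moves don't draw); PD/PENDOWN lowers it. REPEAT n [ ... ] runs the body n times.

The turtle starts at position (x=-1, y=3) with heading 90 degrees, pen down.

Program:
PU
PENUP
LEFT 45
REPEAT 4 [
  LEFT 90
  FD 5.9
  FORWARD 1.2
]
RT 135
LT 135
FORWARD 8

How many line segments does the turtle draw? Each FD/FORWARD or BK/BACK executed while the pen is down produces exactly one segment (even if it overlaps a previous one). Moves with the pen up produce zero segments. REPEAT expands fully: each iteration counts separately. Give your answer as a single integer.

Executing turtle program step by step:
Start: pos=(-1,3), heading=90, pen down
PU: pen up
PU: pen up
LT 45: heading 90 -> 135
REPEAT 4 [
  -- iteration 1/4 --
  LT 90: heading 135 -> 225
  FD 5.9: (-1,3) -> (-5.172,-1.172) [heading=225, move]
  FD 1.2: (-5.172,-1.172) -> (-6.02,-2.02) [heading=225, move]
  -- iteration 2/4 --
  LT 90: heading 225 -> 315
  FD 5.9: (-6.02,-2.02) -> (-1.849,-6.192) [heading=315, move]
  FD 1.2: (-1.849,-6.192) -> (-1,-7.041) [heading=315, move]
  -- iteration 3/4 --
  LT 90: heading 315 -> 45
  FD 5.9: (-1,-7.041) -> (3.172,-2.869) [heading=45, move]
  FD 1.2: (3.172,-2.869) -> (4.02,-2.02) [heading=45, move]
  -- iteration 4/4 --
  LT 90: heading 45 -> 135
  FD 5.9: (4.02,-2.02) -> (-0.151,2.151) [heading=135, move]
  FD 1.2: (-0.151,2.151) -> (-1,3) [heading=135, move]
]
RT 135: heading 135 -> 0
LT 135: heading 0 -> 135
FD 8: (-1,3) -> (-6.657,8.657) [heading=135, move]
Final: pos=(-6.657,8.657), heading=135, 0 segment(s) drawn
Segments drawn: 0

Answer: 0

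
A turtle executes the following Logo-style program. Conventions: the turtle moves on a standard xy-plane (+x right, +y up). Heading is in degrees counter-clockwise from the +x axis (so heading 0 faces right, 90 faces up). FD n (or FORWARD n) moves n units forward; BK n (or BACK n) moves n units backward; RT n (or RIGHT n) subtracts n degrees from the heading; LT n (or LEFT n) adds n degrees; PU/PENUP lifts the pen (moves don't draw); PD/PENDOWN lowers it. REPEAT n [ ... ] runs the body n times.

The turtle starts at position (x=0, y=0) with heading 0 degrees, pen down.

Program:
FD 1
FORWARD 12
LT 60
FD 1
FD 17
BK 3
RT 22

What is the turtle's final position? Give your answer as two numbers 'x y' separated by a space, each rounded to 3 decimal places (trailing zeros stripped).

Answer: 20.5 12.99

Derivation:
Executing turtle program step by step:
Start: pos=(0,0), heading=0, pen down
FD 1: (0,0) -> (1,0) [heading=0, draw]
FD 12: (1,0) -> (13,0) [heading=0, draw]
LT 60: heading 0 -> 60
FD 1: (13,0) -> (13.5,0.866) [heading=60, draw]
FD 17: (13.5,0.866) -> (22,15.588) [heading=60, draw]
BK 3: (22,15.588) -> (20.5,12.99) [heading=60, draw]
RT 22: heading 60 -> 38
Final: pos=(20.5,12.99), heading=38, 5 segment(s) drawn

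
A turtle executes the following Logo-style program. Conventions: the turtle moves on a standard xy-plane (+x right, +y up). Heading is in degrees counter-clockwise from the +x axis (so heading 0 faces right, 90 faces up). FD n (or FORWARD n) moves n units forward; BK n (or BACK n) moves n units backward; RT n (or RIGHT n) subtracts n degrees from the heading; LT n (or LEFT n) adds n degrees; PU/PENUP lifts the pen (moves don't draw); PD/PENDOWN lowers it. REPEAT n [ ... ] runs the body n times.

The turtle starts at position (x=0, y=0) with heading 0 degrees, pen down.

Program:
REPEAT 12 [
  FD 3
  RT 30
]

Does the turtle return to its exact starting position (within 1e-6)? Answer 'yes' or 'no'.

Answer: yes

Derivation:
Executing turtle program step by step:
Start: pos=(0,0), heading=0, pen down
REPEAT 12 [
  -- iteration 1/12 --
  FD 3: (0,0) -> (3,0) [heading=0, draw]
  RT 30: heading 0 -> 330
  -- iteration 2/12 --
  FD 3: (3,0) -> (5.598,-1.5) [heading=330, draw]
  RT 30: heading 330 -> 300
  -- iteration 3/12 --
  FD 3: (5.598,-1.5) -> (7.098,-4.098) [heading=300, draw]
  RT 30: heading 300 -> 270
  -- iteration 4/12 --
  FD 3: (7.098,-4.098) -> (7.098,-7.098) [heading=270, draw]
  RT 30: heading 270 -> 240
  -- iteration 5/12 --
  FD 3: (7.098,-7.098) -> (5.598,-9.696) [heading=240, draw]
  RT 30: heading 240 -> 210
  -- iteration 6/12 --
  FD 3: (5.598,-9.696) -> (3,-11.196) [heading=210, draw]
  RT 30: heading 210 -> 180
  -- iteration 7/12 --
  FD 3: (3,-11.196) -> (0,-11.196) [heading=180, draw]
  RT 30: heading 180 -> 150
  -- iteration 8/12 --
  FD 3: (0,-11.196) -> (-2.598,-9.696) [heading=150, draw]
  RT 30: heading 150 -> 120
  -- iteration 9/12 --
  FD 3: (-2.598,-9.696) -> (-4.098,-7.098) [heading=120, draw]
  RT 30: heading 120 -> 90
  -- iteration 10/12 --
  FD 3: (-4.098,-7.098) -> (-4.098,-4.098) [heading=90, draw]
  RT 30: heading 90 -> 60
  -- iteration 11/12 --
  FD 3: (-4.098,-4.098) -> (-2.598,-1.5) [heading=60, draw]
  RT 30: heading 60 -> 30
  -- iteration 12/12 --
  FD 3: (-2.598,-1.5) -> (0,0) [heading=30, draw]
  RT 30: heading 30 -> 0
]
Final: pos=(0,0), heading=0, 12 segment(s) drawn

Start position: (0, 0)
Final position: (0, 0)
Distance = 0; < 1e-6 -> CLOSED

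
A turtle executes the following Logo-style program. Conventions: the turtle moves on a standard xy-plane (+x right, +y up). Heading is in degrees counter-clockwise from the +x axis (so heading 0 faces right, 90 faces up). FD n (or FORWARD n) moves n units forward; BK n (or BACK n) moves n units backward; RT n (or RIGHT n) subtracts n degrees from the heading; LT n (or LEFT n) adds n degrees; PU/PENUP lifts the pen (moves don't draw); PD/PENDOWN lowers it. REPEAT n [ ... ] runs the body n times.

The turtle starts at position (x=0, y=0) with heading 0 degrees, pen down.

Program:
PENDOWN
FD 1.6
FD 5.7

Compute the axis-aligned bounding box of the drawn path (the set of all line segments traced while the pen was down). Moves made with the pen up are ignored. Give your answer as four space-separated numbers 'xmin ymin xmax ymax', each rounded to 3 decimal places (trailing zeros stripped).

Executing turtle program step by step:
Start: pos=(0,0), heading=0, pen down
PD: pen down
FD 1.6: (0,0) -> (1.6,0) [heading=0, draw]
FD 5.7: (1.6,0) -> (7.3,0) [heading=0, draw]
Final: pos=(7.3,0), heading=0, 2 segment(s) drawn

Segment endpoints: x in {0, 1.6, 7.3}, y in {0}
xmin=0, ymin=0, xmax=7.3, ymax=0

Answer: 0 0 7.3 0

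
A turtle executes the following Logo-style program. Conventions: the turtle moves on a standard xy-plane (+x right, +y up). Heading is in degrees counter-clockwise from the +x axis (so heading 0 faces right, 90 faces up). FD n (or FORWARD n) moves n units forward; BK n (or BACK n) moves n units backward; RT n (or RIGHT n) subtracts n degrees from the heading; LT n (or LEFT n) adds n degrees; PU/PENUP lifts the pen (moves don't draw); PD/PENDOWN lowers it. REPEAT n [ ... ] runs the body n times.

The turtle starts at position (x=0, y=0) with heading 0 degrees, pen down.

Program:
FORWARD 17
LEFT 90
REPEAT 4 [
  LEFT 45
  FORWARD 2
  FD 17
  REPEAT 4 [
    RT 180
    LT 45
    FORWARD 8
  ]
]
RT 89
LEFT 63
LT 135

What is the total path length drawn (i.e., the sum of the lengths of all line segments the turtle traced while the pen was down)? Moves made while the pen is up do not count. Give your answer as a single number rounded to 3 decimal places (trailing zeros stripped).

Answer: 221

Derivation:
Executing turtle program step by step:
Start: pos=(0,0), heading=0, pen down
FD 17: (0,0) -> (17,0) [heading=0, draw]
LT 90: heading 0 -> 90
REPEAT 4 [
  -- iteration 1/4 --
  LT 45: heading 90 -> 135
  FD 2: (17,0) -> (15.586,1.414) [heading=135, draw]
  FD 17: (15.586,1.414) -> (3.565,13.435) [heading=135, draw]
  REPEAT 4 [
    -- iteration 1/4 --
    RT 180: heading 135 -> 315
    LT 45: heading 315 -> 0
    FD 8: (3.565,13.435) -> (11.565,13.435) [heading=0, draw]
    -- iteration 2/4 --
    RT 180: heading 0 -> 180
    LT 45: heading 180 -> 225
    FD 8: (11.565,13.435) -> (5.908,7.778) [heading=225, draw]
    -- iteration 3/4 --
    RT 180: heading 225 -> 45
    LT 45: heading 45 -> 90
    FD 8: (5.908,7.778) -> (5.908,15.778) [heading=90, draw]
    -- iteration 4/4 --
    RT 180: heading 90 -> 270
    LT 45: heading 270 -> 315
    FD 8: (5.908,15.778) -> (11.565,10.121) [heading=315, draw]
  ]
  -- iteration 2/4 --
  LT 45: heading 315 -> 0
  FD 2: (11.565,10.121) -> (13.565,10.121) [heading=0, draw]
  FD 17: (13.565,10.121) -> (30.565,10.121) [heading=0, draw]
  REPEAT 4 [
    -- iteration 1/4 --
    RT 180: heading 0 -> 180
    LT 45: heading 180 -> 225
    FD 8: (30.565,10.121) -> (24.908,4.464) [heading=225, draw]
    -- iteration 2/4 --
    RT 180: heading 225 -> 45
    LT 45: heading 45 -> 90
    FD 8: (24.908,4.464) -> (24.908,12.464) [heading=90, draw]
    -- iteration 3/4 --
    RT 180: heading 90 -> 270
    LT 45: heading 270 -> 315
    FD 8: (24.908,12.464) -> (30.565,6.808) [heading=315, draw]
    -- iteration 4/4 --
    RT 180: heading 315 -> 135
    LT 45: heading 135 -> 180
    FD 8: (30.565,6.808) -> (22.565,6.808) [heading=180, draw]
  ]
  -- iteration 3/4 --
  LT 45: heading 180 -> 225
  FD 2: (22.565,6.808) -> (21.151,5.393) [heading=225, draw]
  FD 17: (21.151,5.393) -> (9.13,-6.627) [heading=225, draw]
  REPEAT 4 [
    -- iteration 1/4 --
    RT 180: heading 225 -> 45
    LT 45: heading 45 -> 90
    FD 8: (9.13,-6.627) -> (9.13,1.373) [heading=90, draw]
    -- iteration 2/4 --
    RT 180: heading 90 -> 270
    LT 45: heading 270 -> 315
    FD 8: (9.13,1.373) -> (14.787,-4.284) [heading=315, draw]
    -- iteration 3/4 --
    RT 180: heading 315 -> 135
    LT 45: heading 135 -> 180
    FD 8: (14.787,-4.284) -> (6.787,-4.284) [heading=180, draw]
    -- iteration 4/4 --
    RT 180: heading 180 -> 0
    LT 45: heading 0 -> 45
    FD 8: (6.787,-4.284) -> (12.444,1.373) [heading=45, draw]
  ]
  -- iteration 4/4 --
  LT 45: heading 45 -> 90
  FD 2: (12.444,1.373) -> (12.444,3.373) [heading=90, draw]
  FD 17: (12.444,3.373) -> (12.444,20.373) [heading=90, draw]
  REPEAT 4 [
    -- iteration 1/4 --
    RT 180: heading 90 -> 270
    LT 45: heading 270 -> 315
    FD 8: (12.444,20.373) -> (18.101,14.716) [heading=315, draw]
    -- iteration 2/4 --
    RT 180: heading 315 -> 135
    LT 45: heading 135 -> 180
    FD 8: (18.101,14.716) -> (10.101,14.716) [heading=180, draw]
    -- iteration 3/4 --
    RT 180: heading 180 -> 0
    LT 45: heading 0 -> 45
    FD 8: (10.101,14.716) -> (15.757,20.373) [heading=45, draw]
    -- iteration 4/4 --
    RT 180: heading 45 -> 225
    LT 45: heading 225 -> 270
    FD 8: (15.757,20.373) -> (15.757,12.373) [heading=270, draw]
  ]
]
RT 89: heading 270 -> 181
LT 63: heading 181 -> 244
LT 135: heading 244 -> 19
Final: pos=(15.757,12.373), heading=19, 25 segment(s) drawn

Segment lengths:
  seg 1: (0,0) -> (17,0), length = 17
  seg 2: (17,0) -> (15.586,1.414), length = 2
  seg 3: (15.586,1.414) -> (3.565,13.435), length = 17
  seg 4: (3.565,13.435) -> (11.565,13.435), length = 8
  seg 5: (11.565,13.435) -> (5.908,7.778), length = 8
  seg 6: (5.908,7.778) -> (5.908,15.778), length = 8
  seg 7: (5.908,15.778) -> (11.565,10.121), length = 8
  seg 8: (11.565,10.121) -> (13.565,10.121), length = 2
  seg 9: (13.565,10.121) -> (30.565,10.121), length = 17
  seg 10: (30.565,10.121) -> (24.908,4.464), length = 8
  seg 11: (24.908,4.464) -> (24.908,12.464), length = 8
  seg 12: (24.908,12.464) -> (30.565,6.808), length = 8
  seg 13: (30.565,6.808) -> (22.565,6.808), length = 8
  seg 14: (22.565,6.808) -> (21.151,5.393), length = 2
  seg 15: (21.151,5.393) -> (9.13,-6.627), length = 17
  seg 16: (9.13,-6.627) -> (9.13,1.373), length = 8
  seg 17: (9.13,1.373) -> (14.787,-4.284), length = 8
  seg 18: (14.787,-4.284) -> (6.787,-4.284), length = 8
  seg 19: (6.787,-4.284) -> (12.444,1.373), length = 8
  seg 20: (12.444,1.373) -> (12.444,3.373), length = 2
  seg 21: (12.444,3.373) -> (12.444,20.373), length = 17
  seg 22: (12.444,20.373) -> (18.101,14.716), length = 8
  seg 23: (18.101,14.716) -> (10.101,14.716), length = 8
  seg 24: (10.101,14.716) -> (15.757,20.373), length = 8
  seg 25: (15.757,20.373) -> (15.757,12.373), length = 8
Total = 221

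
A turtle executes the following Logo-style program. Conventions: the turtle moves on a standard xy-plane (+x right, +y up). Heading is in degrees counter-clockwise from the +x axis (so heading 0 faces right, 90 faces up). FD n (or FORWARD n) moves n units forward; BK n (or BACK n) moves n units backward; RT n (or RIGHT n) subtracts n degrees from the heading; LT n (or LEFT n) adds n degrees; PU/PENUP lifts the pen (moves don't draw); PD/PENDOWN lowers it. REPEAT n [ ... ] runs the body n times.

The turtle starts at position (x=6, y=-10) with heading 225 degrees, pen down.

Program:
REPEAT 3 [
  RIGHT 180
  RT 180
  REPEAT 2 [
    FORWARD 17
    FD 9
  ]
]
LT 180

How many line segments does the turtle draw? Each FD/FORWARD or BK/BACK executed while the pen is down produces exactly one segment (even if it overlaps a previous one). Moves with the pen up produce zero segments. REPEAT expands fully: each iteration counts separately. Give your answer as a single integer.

Answer: 12

Derivation:
Executing turtle program step by step:
Start: pos=(6,-10), heading=225, pen down
REPEAT 3 [
  -- iteration 1/3 --
  RT 180: heading 225 -> 45
  RT 180: heading 45 -> 225
  REPEAT 2 [
    -- iteration 1/2 --
    FD 17: (6,-10) -> (-6.021,-22.021) [heading=225, draw]
    FD 9: (-6.021,-22.021) -> (-12.385,-28.385) [heading=225, draw]
    -- iteration 2/2 --
    FD 17: (-12.385,-28.385) -> (-24.406,-40.406) [heading=225, draw]
    FD 9: (-24.406,-40.406) -> (-30.77,-46.77) [heading=225, draw]
  ]
  -- iteration 2/3 --
  RT 180: heading 225 -> 45
  RT 180: heading 45 -> 225
  REPEAT 2 [
    -- iteration 1/2 --
    FD 17: (-30.77,-46.77) -> (-42.79,-58.79) [heading=225, draw]
    FD 9: (-42.79,-58.79) -> (-49.154,-65.154) [heading=225, draw]
    -- iteration 2/2 --
    FD 17: (-49.154,-65.154) -> (-61.175,-77.175) [heading=225, draw]
    FD 9: (-61.175,-77.175) -> (-67.539,-83.539) [heading=225, draw]
  ]
  -- iteration 3/3 --
  RT 180: heading 225 -> 45
  RT 180: heading 45 -> 225
  REPEAT 2 [
    -- iteration 1/2 --
    FD 17: (-67.539,-83.539) -> (-79.56,-95.56) [heading=225, draw]
    FD 9: (-79.56,-95.56) -> (-85.924,-101.924) [heading=225, draw]
    -- iteration 2/2 --
    FD 17: (-85.924,-101.924) -> (-97.945,-113.945) [heading=225, draw]
    FD 9: (-97.945,-113.945) -> (-104.309,-120.309) [heading=225, draw]
  ]
]
LT 180: heading 225 -> 45
Final: pos=(-104.309,-120.309), heading=45, 12 segment(s) drawn
Segments drawn: 12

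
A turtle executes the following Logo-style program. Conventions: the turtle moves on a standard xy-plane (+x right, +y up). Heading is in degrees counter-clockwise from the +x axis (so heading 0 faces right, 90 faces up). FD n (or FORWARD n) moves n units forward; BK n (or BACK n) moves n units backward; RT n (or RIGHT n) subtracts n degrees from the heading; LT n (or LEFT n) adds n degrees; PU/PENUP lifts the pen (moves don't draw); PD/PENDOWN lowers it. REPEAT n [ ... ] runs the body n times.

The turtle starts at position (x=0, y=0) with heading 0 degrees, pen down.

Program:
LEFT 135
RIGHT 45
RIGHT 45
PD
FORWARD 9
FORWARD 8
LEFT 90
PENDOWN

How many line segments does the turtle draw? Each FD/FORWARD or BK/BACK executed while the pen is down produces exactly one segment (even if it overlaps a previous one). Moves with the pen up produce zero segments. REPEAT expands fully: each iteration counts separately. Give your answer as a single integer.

Answer: 2

Derivation:
Executing turtle program step by step:
Start: pos=(0,0), heading=0, pen down
LT 135: heading 0 -> 135
RT 45: heading 135 -> 90
RT 45: heading 90 -> 45
PD: pen down
FD 9: (0,0) -> (6.364,6.364) [heading=45, draw]
FD 8: (6.364,6.364) -> (12.021,12.021) [heading=45, draw]
LT 90: heading 45 -> 135
PD: pen down
Final: pos=(12.021,12.021), heading=135, 2 segment(s) drawn
Segments drawn: 2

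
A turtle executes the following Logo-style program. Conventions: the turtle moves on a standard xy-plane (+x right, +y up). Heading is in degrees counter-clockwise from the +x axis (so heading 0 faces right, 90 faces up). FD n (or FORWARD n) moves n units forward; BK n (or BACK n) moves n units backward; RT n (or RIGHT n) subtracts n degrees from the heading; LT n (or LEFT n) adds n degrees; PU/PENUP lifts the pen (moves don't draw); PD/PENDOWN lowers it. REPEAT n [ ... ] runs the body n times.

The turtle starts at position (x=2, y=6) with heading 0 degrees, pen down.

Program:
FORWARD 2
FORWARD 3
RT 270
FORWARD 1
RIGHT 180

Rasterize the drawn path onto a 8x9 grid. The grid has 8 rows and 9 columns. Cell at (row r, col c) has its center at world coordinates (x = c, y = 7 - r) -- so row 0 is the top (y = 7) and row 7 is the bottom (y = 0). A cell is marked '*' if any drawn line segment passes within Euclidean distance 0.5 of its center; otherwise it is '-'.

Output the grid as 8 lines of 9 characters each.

Segment 0: (2,6) -> (4,6)
Segment 1: (4,6) -> (7,6)
Segment 2: (7,6) -> (7,7)

Answer: -------*-
--******-
---------
---------
---------
---------
---------
---------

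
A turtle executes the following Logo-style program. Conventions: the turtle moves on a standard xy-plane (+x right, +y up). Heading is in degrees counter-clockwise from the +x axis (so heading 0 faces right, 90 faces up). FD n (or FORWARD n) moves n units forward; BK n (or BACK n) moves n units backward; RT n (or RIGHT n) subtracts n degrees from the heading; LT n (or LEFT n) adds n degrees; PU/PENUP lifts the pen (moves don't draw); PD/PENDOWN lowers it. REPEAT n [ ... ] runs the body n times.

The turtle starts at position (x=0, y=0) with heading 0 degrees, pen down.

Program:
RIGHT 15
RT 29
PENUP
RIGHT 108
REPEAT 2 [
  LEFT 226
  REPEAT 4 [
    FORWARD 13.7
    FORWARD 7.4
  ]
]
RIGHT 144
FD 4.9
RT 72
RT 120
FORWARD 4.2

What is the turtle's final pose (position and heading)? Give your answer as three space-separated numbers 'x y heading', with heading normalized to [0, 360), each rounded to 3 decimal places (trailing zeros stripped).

Executing turtle program step by step:
Start: pos=(0,0), heading=0, pen down
RT 15: heading 0 -> 345
RT 29: heading 345 -> 316
PU: pen up
RT 108: heading 316 -> 208
REPEAT 2 [
  -- iteration 1/2 --
  LT 226: heading 208 -> 74
  REPEAT 4 [
    -- iteration 1/4 --
    FD 13.7: (0,0) -> (3.776,13.169) [heading=74, move]
    FD 7.4: (3.776,13.169) -> (5.816,20.283) [heading=74, move]
    -- iteration 2/4 --
    FD 13.7: (5.816,20.283) -> (9.592,33.452) [heading=74, move]
    FD 7.4: (9.592,33.452) -> (11.632,40.565) [heading=74, move]
    -- iteration 3/4 --
    FD 13.7: (11.632,40.565) -> (15.408,53.735) [heading=74, move]
    FD 7.4: (15.408,53.735) -> (17.448,60.848) [heading=74, move]
    -- iteration 4/4 --
    FD 13.7: (17.448,60.848) -> (21.224,74.017) [heading=74, move]
    FD 7.4: (21.224,74.017) -> (23.264,81.13) [heading=74, move]
  ]
  -- iteration 2/2 --
  LT 226: heading 74 -> 300
  REPEAT 4 [
    -- iteration 1/4 --
    FD 13.7: (23.264,81.13) -> (30.114,69.266) [heading=300, move]
    FD 7.4: (30.114,69.266) -> (33.814,62.857) [heading=300, move]
    -- iteration 2/4 --
    FD 13.7: (33.814,62.857) -> (40.664,50.993) [heading=300, move]
    FD 7.4: (40.664,50.993) -> (44.364,44.584) [heading=300, move]
    -- iteration 3/4 --
    FD 13.7: (44.364,44.584) -> (51.214,32.72) [heading=300, move]
    FD 7.4: (51.214,32.72) -> (54.914,26.311) [heading=300, move]
    -- iteration 4/4 --
    FD 13.7: (54.914,26.311) -> (61.764,14.447) [heading=300, move]
    FD 7.4: (61.764,14.447) -> (65.464,8.038) [heading=300, move]
  ]
]
RT 144: heading 300 -> 156
FD 4.9: (65.464,8.038) -> (60.987,10.031) [heading=156, move]
RT 72: heading 156 -> 84
RT 120: heading 84 -> 324
FD 4.2: (60.987,10.031) -> (64.385,7.562) [heading=324, move]
Final: pos=(64.385,7.562), heading=324, 0 segment(s) drawn

Answer: 64.385 7.562 324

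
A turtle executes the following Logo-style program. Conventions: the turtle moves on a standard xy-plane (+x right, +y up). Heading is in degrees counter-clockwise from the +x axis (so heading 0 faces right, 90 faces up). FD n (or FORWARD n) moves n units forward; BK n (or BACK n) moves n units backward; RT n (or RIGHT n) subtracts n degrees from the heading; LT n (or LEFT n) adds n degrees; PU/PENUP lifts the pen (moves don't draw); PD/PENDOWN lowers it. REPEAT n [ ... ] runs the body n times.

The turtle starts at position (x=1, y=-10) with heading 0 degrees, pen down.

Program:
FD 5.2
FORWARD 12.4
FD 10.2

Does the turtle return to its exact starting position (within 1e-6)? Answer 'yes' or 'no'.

Executing turtle program step by step:
Start: pos=(1,-10), heading=0, pen down
FD 5.2: (1,-10) -> (6.2,-10) [heading=0, draw]
FD 12.4: (6.2,-10) -> (18.6,-10) [heading=0, draw]
FD 10.2: (18.6,-10) -> (28.8,-10) [heading=0, draw]
Final: pos=(28.8,-10), heading=0, 3 segment(s) drawn

Start position: (1, -10)
Final position: (28.8, -10)
Distance = 27.8; >= 1e-6 -> NOT closed

Answer: no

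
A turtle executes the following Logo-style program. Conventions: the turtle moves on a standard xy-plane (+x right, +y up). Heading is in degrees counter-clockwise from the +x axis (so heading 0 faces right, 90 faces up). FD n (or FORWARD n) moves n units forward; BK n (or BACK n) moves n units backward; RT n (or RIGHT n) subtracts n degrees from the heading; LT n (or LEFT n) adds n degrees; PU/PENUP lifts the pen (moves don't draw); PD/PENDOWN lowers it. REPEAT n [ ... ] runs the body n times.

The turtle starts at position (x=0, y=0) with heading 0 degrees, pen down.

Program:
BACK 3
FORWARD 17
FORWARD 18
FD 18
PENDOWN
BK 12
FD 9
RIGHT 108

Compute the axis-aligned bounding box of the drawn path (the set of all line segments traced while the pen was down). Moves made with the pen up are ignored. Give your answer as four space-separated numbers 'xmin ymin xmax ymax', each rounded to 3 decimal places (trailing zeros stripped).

Executing turtle program step by step:
Start: pos=(0,0), heading=0, pen down
BK 3: (0,0) -> (-3,0) [heading=0, draw]
FD 17: (-3,0) -> (14,0) [heading=0, draw]
FD 18: (14,0) -> (32,0) [heading=0, draw]
FD 18: (32,0) -> (50,0) [heading=0, draw]
PD: pen down
BK 12: (50,0) -> (38,0) [heading=0, draw]
FD 9: (38,0) -> (47,0) [heading=0, draw]
RT 108: heading 0 -> 252
Final: pos=(47,0), heading=252, 6 segment(s) drawn

Segment endpoints: x in {-3, 0, 14, 32, 38, 47, 50}, y in {0}
xmin=-3, ymin=0, xmax=50, ymax=0

Answer: -3 0 50 0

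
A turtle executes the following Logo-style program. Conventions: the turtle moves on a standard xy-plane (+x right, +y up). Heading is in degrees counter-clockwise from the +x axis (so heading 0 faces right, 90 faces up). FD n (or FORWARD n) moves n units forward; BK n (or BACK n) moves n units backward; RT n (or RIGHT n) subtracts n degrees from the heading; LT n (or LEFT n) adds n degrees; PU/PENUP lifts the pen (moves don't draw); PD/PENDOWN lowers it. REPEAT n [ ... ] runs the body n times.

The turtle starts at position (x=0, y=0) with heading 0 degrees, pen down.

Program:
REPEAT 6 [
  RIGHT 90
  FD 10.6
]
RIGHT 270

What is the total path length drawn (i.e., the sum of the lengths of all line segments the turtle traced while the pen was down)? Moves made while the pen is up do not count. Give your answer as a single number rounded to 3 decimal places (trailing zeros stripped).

Executing turtle program step by step:
Start: pos=(0,0), heading=0, pen down
REPEAT 6 [
  -- iteration 1/6 --
  RT 90: heading 0 -> 270
  FD 10.6: (0,0) -> (0,-10.6) [heading=270, draw]
  -- iteration 2/6 --
  RT 90: heading 270 -> 180
  FD 10.6: (0,-10.6) -> (-10.6,-10.6) [heading=180, draw]
  -- iteration 3/6 --
  RT 90: heading 180 -> 90
  FD 10.6: (-10.6,-10.6) -> (-10.6,0) [heading=90, draw]
  -- iteration 4/6 --
  RT 90: heading 90 -> 0
  FD 10.6: (-10.6,0) -> (0,0) [heading=0, draw]
  -- iteration 5/6 --
  RT 90: heading 0 -> 270
  FD 10.6: (0,0) -> (0,-10.6) [heading=270, draw]
  -- iteration 6/6 --
  RT 90: heading 270 -> 180
  FD 10.6: (0,-10.6) -> (-10.6,-10.6) [heading=180, draw]
]
RT 270: heading 180 -> 270
Final: pos=(-10.6,-10.6), heading=270, 6 segment(s) drawn

Segment lengths:
  seg 1: (0,0) -> (0,-10.6), length = 10.6
  seg 2: (0,-10.6) -> (-10.6,-10.6), length = 10.6
  seg 3: (-10.6,-10.6) -> (-10.6,0), length = 10.6
  seg 4: (-10.6,0) -> (0,0), length = 10.6
  seg 5: (0,0) -> (0,-10.6), length = 10.6
  seg 6: (0,-10.6) -> (-10.6,-10.6), length = 10.6
Total = 63.6

Answer: 63.6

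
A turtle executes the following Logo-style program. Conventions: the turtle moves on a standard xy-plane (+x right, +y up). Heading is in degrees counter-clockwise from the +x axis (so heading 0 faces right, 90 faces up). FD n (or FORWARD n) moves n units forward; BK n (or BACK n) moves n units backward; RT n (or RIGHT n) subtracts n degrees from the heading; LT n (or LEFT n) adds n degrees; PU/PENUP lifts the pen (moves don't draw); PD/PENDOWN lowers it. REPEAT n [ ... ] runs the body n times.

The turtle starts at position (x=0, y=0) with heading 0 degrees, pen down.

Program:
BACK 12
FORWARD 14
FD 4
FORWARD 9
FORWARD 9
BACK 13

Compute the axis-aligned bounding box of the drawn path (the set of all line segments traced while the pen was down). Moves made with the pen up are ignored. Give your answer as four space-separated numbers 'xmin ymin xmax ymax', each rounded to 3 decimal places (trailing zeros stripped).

Answer: -12 0 24 0

Derivation:
Executing turtle program step by step:
Start: pos=(0,0), heading=0, pen down
BK 12: (0,0) -> (-12,0) [heading=0, draw]
FD 14: (-12,0) -> (2,0) [heading=0, draw]
FD 4: (2,0) -> (6,0) [heading=0, draw]
FD 9: (6,0) -> (15,0) [heading=0, draw]
FD 9: (15,0) -> (24,0) [heading=0, draw]
BK 13: (24,0) -> (11,0) [heading=0, draw]
Final: pos=(11,0), heading=0, 6 segment(s) drawn

Segment endpoints: x in {-12, 0, 2, 6, 11, 15, 24}, y in {0}
xmin=-12, ymin=0, xmax=24, ymax=0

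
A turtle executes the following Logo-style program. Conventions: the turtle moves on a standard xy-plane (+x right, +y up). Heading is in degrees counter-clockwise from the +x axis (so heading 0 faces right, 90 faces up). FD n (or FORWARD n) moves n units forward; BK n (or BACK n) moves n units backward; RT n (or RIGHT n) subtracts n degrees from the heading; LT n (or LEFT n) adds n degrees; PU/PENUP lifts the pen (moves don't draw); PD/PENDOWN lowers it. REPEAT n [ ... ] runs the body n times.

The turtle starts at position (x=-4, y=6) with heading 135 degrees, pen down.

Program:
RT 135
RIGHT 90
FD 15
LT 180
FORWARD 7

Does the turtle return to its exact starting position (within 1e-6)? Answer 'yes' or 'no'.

Answer: no

Derivation:
Executing turtle program step by step:
Start: pos=(-4,6), heading=135, pen down
RT 135: heading 135 -> 0
RT 90: heading 0 -> 270
FD 15: (-4,6) -> (-4,-9) [heading=270, draw]
LT 180: heading 270 -> 90
FD 7: (-4,-9) -> (-4,-2) [heading=90, draw]
Final: pos=(-4,-2), heading=90, 2 segment(s) drawn

Start position: (-4, 6)
Final position: (-4, -2)
Distance = 8; >= 1e-6 -> NOT closed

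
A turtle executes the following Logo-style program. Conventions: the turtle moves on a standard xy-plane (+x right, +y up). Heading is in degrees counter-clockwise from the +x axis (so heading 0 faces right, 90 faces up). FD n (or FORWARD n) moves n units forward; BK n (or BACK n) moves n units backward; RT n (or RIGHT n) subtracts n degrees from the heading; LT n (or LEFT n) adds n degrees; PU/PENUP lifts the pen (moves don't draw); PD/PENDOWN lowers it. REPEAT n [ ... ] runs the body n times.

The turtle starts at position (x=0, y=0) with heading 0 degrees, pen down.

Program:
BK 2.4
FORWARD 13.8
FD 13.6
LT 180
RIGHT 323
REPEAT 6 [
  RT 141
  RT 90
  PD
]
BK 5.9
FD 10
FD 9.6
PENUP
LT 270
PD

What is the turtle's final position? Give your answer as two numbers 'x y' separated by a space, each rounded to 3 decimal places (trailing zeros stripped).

Answer: 25.239 -13.698

Derivation:
Executing turtle program step by step:
Start: pos=(0,0), heading=0, pen down
BK 2.4: (0,0) -> (-2.4,0) [heading=0, draw]
FD 13.8: (-2.4,0) -> (11.4,0) [heading=0, draw]
FD 13.6: (11.4,0) -> (25,0) [heading=0, draw]
LT 180: heading 0 -> 180
RT 323: heading 180 -> 217
REPEAT 6 [
  -- iteration 1/6 --
  RT 141: heading 217 -> 76
  RT 90: heading 76 -> 346
  PD: pen down
  -- iteration 2/6 --
  RT 141: heading 346 -> 205
  RT 90: heading 205 -> 115
  PD: pen down
  -- iteration 3/6 --
  RT 141: heading 115 -> 334
  RT 90: heading 334 -> 244
  PD: pen down
  -- iteration 4/6 --
  RT 141: heading 244 -> 103
  RT 90: heading 103 -> 13
  PD: pen down
  -- iteration 5/6 --
  RT 141: heading 13 -> 232
  RT 90: heading 232 -> 142
  PD: pen down
  -- iteration 6/6 --
  RT 141: heading 142 -> 1
  RT 90: heading 1 -> 271
  PD: pen down
]
BK 5.9: (25,0) -> (24.897,5.899) [heading=271, draw]
FD 10: (24.897,5.899) -> (25.072,-4.099) [heading=271, draw]
FD 9.6: (25.072,-4.099) -> (25.239,-13.698) [heading=271, draw]
PU: pen up
LT 270: heading 271 -> 181
PD: pen down
Final: pos=(25.239,-13.698), heading=181, 6 segment(s) drawn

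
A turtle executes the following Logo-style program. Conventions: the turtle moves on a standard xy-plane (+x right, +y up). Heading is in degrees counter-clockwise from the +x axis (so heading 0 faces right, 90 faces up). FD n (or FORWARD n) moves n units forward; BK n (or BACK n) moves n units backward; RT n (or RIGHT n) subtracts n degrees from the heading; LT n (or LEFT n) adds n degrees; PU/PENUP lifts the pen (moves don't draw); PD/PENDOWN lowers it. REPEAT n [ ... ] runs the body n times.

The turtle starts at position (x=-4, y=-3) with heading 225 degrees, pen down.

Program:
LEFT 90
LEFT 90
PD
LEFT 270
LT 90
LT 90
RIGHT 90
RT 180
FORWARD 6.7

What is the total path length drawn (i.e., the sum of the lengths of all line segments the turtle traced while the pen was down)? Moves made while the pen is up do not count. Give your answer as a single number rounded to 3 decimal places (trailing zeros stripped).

Answer: 6.7

Derivation:
Executing turtle program step by step:
Start: pos=(-4,-3), heading=225, pen down
LT 90: heading 225 -> 315
LT 90: heading 315 -> 45
PD: pen down
LT 270: heading 45 -> 315
LT 90: heading 315 -> 45
LT 90: heading 45 -> 135
RT 90: heading 135 -> 45
RT 180: heading 45 -> 225
FD 6.7: (-4,-3) -> (-8.738,-7.738) [heading=225, draw]
Final: pos=(-8.738,-7.738), heading=225, 1 segment(s) drawn

Segment lengths:
  seg 1: (-4,-3) -> (-8.738,-7.738), length = 6.7
Total = 6.7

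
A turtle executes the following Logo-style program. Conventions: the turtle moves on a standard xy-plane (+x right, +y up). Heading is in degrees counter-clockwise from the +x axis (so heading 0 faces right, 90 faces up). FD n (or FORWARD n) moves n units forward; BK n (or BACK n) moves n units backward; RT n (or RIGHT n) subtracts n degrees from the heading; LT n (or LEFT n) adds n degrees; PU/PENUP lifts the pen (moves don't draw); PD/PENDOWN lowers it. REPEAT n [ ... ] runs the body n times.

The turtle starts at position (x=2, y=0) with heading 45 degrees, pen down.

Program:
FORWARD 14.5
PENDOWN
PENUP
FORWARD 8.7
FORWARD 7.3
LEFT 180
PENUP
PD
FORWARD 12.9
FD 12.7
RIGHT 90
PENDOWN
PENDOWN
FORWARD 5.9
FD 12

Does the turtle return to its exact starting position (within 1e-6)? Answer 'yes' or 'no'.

Answer: no

Derivation:
Executing turtle program step by step:
Start: pos=(2,0), heading=45, pen down
FD 14.5: (2,0) -> (12.253,10.253) [heading=45, draw]
PD: pen down
PU: pen up
FD 8.7: (12.253,10.253) -> (18.405,16.405) [heading=45, move]
FD 7.3: (18.405,16.405) -> (23.567,21.567) [heading=45, move]
LT 180: heading 45 -> 225
PU: pen up
PD: pen down
FD 12.9: (23.567,21.567) -> (14.445,12.445) [heading=225, draw]
FD 12.7: (14.445,12.445) -> (5.465,3.465) [heading=225, draw]
RT 90: heading 225 -> 135
PD: pen down
PD: pen down
FD 5.9: (5.465,3.465) -> (1.293,7.637) [heading=135, draw]
FD 12: (1.293,7.637) -> (-7.192,16.122) [heading=135, draw]
Final: pos=(-7.192,16.122), heading=135, 5 segment(s) drawn

Start position: (2, 0)
Final position: (-7.192, 16.122)
Distance = 18.559; >= 1e-6 -> NOT closed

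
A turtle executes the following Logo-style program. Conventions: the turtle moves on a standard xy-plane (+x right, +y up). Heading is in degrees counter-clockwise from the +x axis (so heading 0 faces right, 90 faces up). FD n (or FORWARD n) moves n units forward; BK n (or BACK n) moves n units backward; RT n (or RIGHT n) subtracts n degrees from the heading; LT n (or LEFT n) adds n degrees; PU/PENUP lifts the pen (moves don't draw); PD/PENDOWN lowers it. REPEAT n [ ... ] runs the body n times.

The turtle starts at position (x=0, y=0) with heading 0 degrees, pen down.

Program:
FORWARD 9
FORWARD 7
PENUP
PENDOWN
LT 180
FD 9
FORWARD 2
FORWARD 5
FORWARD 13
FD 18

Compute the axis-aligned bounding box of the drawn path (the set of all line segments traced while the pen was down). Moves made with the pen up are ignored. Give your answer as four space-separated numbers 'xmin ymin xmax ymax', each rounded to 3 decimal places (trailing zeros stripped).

Answer: -31 0 16 0

Derivation:
Executing turtle program step by step:
Start: pos=(0,0), heading=0, pen down
FD 9: (0,0) -> (9,0) [heading=0, draw]
FD 7: (9,0) -> (16,0) [heading=0, draw]
PU: pen up
PD: pen down
LT 180: heading 0 -> 180
FD 9: (16,0) -> (7,0) [heading=180, draw]
FD 2: (7,0) -> (5,0) [heading=180, draw]
FD 5: (5,0) -> (0,0) [heading=180, draw]
FD 13: (0,0) -> (-13,0) [heading=180, draw]
FD 18: (-13,0) -> (-31,0) [heading=180, draw]
Final: pos=(-31,0), heading=180, 7 segment(s) drawn

Segment endpoints: x in {-31, -13, 0, 5, 7, 9, 16}, y in {0, 0, 0, 0, 0, 0}
xmin=-31, ymin=0, xmax=16, ymax=0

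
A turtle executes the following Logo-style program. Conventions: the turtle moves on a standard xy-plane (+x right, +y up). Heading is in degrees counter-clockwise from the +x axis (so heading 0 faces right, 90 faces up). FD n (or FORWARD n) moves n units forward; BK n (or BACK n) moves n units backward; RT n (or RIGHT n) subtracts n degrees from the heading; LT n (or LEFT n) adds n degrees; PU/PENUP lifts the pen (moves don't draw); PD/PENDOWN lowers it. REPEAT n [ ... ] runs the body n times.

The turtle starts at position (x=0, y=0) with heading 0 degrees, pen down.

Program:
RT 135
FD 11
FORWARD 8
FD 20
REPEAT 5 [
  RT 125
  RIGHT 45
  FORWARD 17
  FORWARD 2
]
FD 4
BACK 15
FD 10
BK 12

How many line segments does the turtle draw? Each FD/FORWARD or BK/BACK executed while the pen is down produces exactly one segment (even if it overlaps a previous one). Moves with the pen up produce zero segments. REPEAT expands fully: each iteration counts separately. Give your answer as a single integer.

Answer: 17

Derivation:
Executing turtle program step by step:
Start: pos=(0,0), heading=0, pen down
RT 135: heading 0 -> 225
FD 11: (0,0) -> (-7.778,-7.778) [heading=225, draw]
FD 8: (-7.778,-7.778) -> (-13.435,-13.435) [heading=225, draw]
FD 20: (-13.435,-13.435) -> (-27.577,-27.577) [heading=225, draw]
REPEAT 5 [
  -- iteration 1/5 --
  RT 125: heading 225 -> 100
  RT 45: heading 100 -> 55
  FD 17: (-27.577,-27.577) -> (-17.826,-13.652) [heading=55, draw]
  FD 2: (-17.826,-13.652) -> (-16.679,-12.013) [heading=55, draw]
  -- iteration 2/5 --
  RT 125: heading 55 -> 290
  RT 45: heading 290 -> 245
  FD 17: (-16.679,-12.013) -> (-23.864,-27.421) [heading=245, draw]
  FD 2: (-23.864,-27.421) -> (-24.709,-29.233) [heading=245, draw]
  -- iteration 3/5 --
  RT 125: heading 245 -> 120
  RT 45: heading 120 -> 75
  FD 17: (-24.709,-29.233) -> (-20.309,-12.812) [heading=75, draw]
  FD 2: (-20.309,-12.812) -> (-19.791,-10.881) [heading=75, draw]
  -- iteration 4/5 --
  RT 125: heading 75 -> 310
  RT 45: heading 310 -> 265
  FD 17: (-19.791,-10.881) -> (-21.273,-27.816) [heading=265, draw]
  FD 2: (-21.273,-27.816) -> (-21.447,-29.808) [heading=265, draw]
  -- iteration 5/5 --
  RT 125: heading 265 -> 140
  RT 45: heading 140 -> 95
  FD 17: (-21.447,-29.808) -> (-22.929,-12.873) [heading=95, draw]
  FD 2: (-22.929,-12.873) -> (-23.103,-10.881) [heading=95, draw]
]
FD 4: (-23.103,-10.881) -> (-23.452,-6.896) [heading=95, draw]
BK 15: (-23.452,-6.896) -> (-22.145,-21.839) [heading=95, draw]
FD 10: (-22.145,-21.839) -> (-23.016,-11.877) [heading=95, draw]
BK 12: (-23.016,-11.877) -> (-21.97,-23.831) [heading=95, draw]
Final: pos=(-21.97,-23.831), heading=95, 17 segment(s) drawn
Segments drawn: 17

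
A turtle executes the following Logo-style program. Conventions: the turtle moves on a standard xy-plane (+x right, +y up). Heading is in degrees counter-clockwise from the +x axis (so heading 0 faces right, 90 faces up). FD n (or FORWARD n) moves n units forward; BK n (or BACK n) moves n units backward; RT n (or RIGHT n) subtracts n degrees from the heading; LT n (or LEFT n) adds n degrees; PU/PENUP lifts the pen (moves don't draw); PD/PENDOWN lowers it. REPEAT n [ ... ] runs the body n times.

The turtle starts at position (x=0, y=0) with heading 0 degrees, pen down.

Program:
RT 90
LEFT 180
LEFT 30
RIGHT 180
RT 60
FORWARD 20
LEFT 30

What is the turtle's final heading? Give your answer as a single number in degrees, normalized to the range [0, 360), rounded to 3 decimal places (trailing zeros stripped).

Answer: 270

Derivation:
Executing turtle program step by step:
Start: pos=(0,0), heading=0, pen down
RT 90: heading 0 -> 270
LT 180: heading 270 -> 90
LT 30: heading 90 -> 120
RT 180: heading 120 -> 300
RT 60: heading 300 -> 240
FD 20: (0,0) -> (-10,-17.321) [heading=240, draw]
LT 30: heading 240 -> 270
Final: pos=(-10,-17.321), heading=270, 1 segment(s) drawn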